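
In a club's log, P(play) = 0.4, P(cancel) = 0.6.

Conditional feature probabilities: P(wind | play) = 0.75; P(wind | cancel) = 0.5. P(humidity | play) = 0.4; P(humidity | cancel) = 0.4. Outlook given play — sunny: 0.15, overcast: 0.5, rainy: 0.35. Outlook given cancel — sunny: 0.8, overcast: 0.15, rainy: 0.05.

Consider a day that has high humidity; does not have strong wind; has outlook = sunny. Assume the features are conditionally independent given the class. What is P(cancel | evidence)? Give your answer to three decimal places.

play: 0.4 × (1−0.75) × 0.4 × 0.15 = 0.006
cancel: 0.6 × (1−0.5) × 0.4 × 0.8 = 0.096
P(cancel | x) = 0.096 / 0.102 ≈ 0.941

0.941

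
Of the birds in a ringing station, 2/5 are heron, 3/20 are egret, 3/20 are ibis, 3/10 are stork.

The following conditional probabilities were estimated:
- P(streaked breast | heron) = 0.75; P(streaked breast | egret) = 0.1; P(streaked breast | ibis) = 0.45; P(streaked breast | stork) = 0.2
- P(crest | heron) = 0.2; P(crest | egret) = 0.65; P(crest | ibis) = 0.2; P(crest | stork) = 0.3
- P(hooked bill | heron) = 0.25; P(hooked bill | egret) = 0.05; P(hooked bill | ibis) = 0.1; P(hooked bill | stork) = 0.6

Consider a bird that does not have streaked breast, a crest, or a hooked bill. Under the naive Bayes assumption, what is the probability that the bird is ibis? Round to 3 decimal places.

heron: 0.4 × (1−0.75) × (1−0.2) × (1−0.25) = 0.06
egret: 0.15 × (1−0.1) × (1−0.65) × (1−0.05) = 0.0448875
ibis: 0.15 × (1−0.45) × (1−0.2) × (1−0.1) = 0.0594
stork: 0.3 × (1−0.2) × (1−0.3) × (1−0.6) = 0.0672
P(ibis | x) = 0.0594 / 0.2314875 ≈ 0.257

0.257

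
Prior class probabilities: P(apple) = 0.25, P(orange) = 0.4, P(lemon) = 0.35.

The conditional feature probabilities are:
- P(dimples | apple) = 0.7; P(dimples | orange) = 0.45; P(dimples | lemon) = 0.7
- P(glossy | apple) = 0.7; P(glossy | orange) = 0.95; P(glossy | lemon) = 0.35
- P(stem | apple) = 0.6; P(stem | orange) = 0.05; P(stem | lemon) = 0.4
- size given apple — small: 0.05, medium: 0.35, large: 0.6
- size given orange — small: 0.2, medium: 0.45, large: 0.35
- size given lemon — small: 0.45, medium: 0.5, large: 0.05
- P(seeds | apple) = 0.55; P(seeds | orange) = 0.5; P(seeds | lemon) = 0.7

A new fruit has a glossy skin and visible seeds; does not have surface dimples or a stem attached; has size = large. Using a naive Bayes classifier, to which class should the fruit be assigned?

orange

apple: 0.25 × (1−0.7) × 0.7 × (1−0.6) × 0.6 × 0.55 = 0.00693
orange: 0.4 × (1−0.45) × 0.95 × (1−0.05) × 0.35 × 0.5 = 0.03474625
lemon: 0.35 × (1−0.7) × 0.35 × (1−0.4) × 0.05 × 0.7 = 0.00077175
Highest score → orange.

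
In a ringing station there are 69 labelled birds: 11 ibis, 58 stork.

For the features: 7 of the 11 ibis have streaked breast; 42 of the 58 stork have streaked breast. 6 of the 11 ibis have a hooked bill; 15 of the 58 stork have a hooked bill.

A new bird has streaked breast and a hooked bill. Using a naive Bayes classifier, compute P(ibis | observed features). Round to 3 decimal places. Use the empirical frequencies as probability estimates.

ibis: (11/69) × (7/11) × (6/11) ≈ 0.055336
stork: (58/69) × (42/58) × (15/58) ≈ 0.157421
P(ibis | x) = 0.055336 / 0.212757 ≈ 0.260

0.260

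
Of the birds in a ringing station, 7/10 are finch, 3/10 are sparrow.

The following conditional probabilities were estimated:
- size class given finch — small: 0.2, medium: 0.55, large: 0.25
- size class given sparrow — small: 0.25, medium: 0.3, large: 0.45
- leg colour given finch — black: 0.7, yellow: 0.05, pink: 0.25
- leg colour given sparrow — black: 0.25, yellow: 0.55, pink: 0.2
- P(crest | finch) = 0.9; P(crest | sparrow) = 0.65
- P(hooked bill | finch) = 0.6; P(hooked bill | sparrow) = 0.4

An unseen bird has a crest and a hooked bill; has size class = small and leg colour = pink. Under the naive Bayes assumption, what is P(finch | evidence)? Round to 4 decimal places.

0.8289

finch: 0.7 × 0.2 × 0.25 × 0.9 × 0.6 = 0.0189
sparrow: 0.3 × 0.25 × 0.2 × 0.65 × 0.4 = 0.0039
P(finch | x) = 0.0189 / 0.0228 ≈ 0.8289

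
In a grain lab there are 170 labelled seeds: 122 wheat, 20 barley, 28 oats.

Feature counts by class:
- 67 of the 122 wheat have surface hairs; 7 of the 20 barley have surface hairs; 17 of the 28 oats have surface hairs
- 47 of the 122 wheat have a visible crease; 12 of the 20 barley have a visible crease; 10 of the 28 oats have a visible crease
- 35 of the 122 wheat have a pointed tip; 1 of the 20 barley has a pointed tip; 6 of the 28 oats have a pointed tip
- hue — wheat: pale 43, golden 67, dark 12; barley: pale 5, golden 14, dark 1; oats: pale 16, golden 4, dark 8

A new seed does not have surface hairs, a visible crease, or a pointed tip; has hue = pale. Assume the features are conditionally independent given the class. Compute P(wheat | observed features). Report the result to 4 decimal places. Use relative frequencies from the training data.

0.6584

wheat: (122/170) × (55/122) × (75/122) × (87/122) × (43/122) ≈ 0.04999
barley: (20/170) × (13/20) × (8/20) × (19/20) × (5/20) ≈ 0.00726471
oats: (28/170) × (11/28) × (18/28) × (22/28) × (16/28) ≈ 0.018676
P(wheat | x) = 0.04999 / 0.07593071 ≈ 0.6584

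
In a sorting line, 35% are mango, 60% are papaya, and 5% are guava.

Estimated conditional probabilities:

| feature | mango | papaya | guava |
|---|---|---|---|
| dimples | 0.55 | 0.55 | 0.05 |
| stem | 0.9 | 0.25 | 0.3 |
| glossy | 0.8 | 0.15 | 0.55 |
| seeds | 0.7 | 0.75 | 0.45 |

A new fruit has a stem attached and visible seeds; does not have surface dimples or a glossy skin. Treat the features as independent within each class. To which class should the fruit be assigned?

mango: 0.35 × (1−0.55) × 0.9 × (1−0.8) × 0.7 = 0.019845
papaya: 0.6 × (1−0.55) × 0.25 × (1−0.15) × 0.75 = 0.04303125
guava: 0.05 × (1−0.05) × 0.3 × (1−0.55) × 0.45 = 0.002885625
Highest score → papaya.

papaya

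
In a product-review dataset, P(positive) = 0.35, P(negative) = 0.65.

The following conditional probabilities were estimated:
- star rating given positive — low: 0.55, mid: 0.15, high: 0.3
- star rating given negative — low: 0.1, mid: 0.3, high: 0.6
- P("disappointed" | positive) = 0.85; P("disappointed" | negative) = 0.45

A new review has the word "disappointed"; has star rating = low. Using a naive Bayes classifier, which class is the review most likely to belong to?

positive: 0.35 × 0.55 × 0.85 = 0.163625
negative: 0.65 × 0.1 × 0.45 = 0.02925
Highest score → positive.

positive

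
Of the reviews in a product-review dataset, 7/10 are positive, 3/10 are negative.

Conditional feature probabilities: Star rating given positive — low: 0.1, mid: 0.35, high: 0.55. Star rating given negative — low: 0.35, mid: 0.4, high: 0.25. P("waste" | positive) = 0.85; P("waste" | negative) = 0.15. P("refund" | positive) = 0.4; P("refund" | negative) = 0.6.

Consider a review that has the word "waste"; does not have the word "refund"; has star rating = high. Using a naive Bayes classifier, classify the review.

positive: 0.7 × 0.55 × 0.85 × (1−0.4) = 0.19635
negative: 0.3 × 0.25 × 0.15 × (1−0.6) = 0.0045
Highest score → positive.

positive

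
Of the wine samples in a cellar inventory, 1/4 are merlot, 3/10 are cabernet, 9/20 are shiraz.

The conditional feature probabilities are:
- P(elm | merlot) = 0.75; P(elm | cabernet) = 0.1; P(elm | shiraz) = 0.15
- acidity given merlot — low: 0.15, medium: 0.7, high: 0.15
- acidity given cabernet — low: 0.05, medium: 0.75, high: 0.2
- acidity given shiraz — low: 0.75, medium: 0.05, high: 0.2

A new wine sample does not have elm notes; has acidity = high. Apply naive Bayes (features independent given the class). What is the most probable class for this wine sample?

shiraz

merlot: 0.25 × (1−0.75) × 0.15 = 0.009375
cabernet: 0.3 × (1−0.1) × 0.2 = 0.054
shiraz: 0.45 × (1−0.15) × 0.2 = 0.0765
Highest score → shiraz.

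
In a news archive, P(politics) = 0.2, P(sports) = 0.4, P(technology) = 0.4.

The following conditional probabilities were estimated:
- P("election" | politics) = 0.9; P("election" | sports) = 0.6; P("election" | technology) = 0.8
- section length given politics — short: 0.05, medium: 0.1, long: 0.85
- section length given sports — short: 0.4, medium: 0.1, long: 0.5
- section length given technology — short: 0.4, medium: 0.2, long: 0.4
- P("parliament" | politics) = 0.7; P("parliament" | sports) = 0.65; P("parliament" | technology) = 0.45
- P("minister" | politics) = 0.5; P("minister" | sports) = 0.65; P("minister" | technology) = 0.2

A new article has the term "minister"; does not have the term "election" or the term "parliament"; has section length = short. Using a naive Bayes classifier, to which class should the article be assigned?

sports

politics: 0.2 × (1−0.9) × 0.05 × (1−0.7) × 0.5 = 0.00015
sports: 0.4 × (1−0.6) × 0.4 × (1−0.65) × 0.65 = 0.01456
technology: 0.4 × (1−0.8) × 0.4 × (1−0.45) × 0.2 = 0.00352
Highest score → sports.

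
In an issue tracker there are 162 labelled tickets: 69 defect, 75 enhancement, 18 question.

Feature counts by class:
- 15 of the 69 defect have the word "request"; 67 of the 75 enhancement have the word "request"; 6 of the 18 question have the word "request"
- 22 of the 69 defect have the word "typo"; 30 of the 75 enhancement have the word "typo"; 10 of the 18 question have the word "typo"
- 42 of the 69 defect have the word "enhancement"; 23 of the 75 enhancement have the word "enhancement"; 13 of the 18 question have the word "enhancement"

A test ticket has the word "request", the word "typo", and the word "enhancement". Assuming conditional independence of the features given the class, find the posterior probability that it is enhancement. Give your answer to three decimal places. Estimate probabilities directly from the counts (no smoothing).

defect: (69/162) × (15/69) × (22/69) × (42/69) ≈ 0.0179701
enhancement: (75/162) × (67/75) × (30/75) × (23/75) ≈ 0.0507325
question: (18/162) × (6/18) × (10/18) × (13/18) ≈ 0.0148605
P(enhancement | x) = 0.0507325 / 0.0835631 ≈ 0.607

0.607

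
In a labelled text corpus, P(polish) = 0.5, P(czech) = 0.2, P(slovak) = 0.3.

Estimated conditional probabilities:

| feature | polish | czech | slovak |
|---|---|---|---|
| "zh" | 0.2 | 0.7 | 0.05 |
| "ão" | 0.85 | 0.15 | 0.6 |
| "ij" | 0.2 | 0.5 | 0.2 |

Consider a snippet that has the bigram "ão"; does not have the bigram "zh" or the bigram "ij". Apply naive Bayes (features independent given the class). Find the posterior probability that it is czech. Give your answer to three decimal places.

polish: 0.5 × (1−0.2) × 0.85 × (1−0.2) = 0.272
czech: 0.2 × (1−0.7) × 0.15 × (1−0.5) = 0.0045
slovak: 0.3 × (1−0.05) × 0.6 × (1−0.2) = 0.1368
P(czech | x) = 0.0045 / 0.4133 ≈ 0.011

0.011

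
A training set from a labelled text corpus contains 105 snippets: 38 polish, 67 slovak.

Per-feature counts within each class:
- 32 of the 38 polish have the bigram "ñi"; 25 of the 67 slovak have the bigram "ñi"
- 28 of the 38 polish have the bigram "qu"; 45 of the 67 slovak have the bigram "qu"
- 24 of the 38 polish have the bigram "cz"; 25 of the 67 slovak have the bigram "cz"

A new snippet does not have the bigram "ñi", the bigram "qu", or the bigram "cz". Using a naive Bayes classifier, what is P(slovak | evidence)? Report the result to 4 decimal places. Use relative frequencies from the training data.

0.9370

polish: (38/105) × (6/38) × (10/38) × (14/38) ≈ 0.00554017
slovak: (67/105) × (42/67) × (22/67) × (42/67) ≈ 0.0823346
P(slovak | x) = 0.0823346 / 0.08787477 ≈ 0.9370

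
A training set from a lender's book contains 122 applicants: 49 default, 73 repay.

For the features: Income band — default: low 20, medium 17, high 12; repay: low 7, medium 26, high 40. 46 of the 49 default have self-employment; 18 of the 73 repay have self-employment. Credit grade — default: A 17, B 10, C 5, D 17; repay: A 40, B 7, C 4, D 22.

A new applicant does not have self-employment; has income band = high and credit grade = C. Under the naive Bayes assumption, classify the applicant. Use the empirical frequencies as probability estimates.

repay

default: (49/122) × (12/49) × (3/49) × (5/49) ≈ 0.000614498
repay: (73/122) × (40/73) × (55/73) × (4/73) ≈ 0.0135356
Highest score → repay.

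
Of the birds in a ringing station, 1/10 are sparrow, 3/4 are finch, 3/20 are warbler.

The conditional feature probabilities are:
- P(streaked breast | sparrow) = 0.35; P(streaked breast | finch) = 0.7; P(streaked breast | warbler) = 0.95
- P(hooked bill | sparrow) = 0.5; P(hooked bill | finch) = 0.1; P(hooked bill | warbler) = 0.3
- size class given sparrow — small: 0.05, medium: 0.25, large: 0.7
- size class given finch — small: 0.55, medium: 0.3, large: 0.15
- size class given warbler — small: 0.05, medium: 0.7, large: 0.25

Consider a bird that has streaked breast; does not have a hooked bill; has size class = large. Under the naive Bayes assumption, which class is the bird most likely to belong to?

finch

sparrow: 0.1 × 0.35 × (1−0.5) × 0.7 = 0.01225
finch: 0.75 × 0.7 × (1−0.1) × 0.15 = 0.070875
warbler: 0.15 × 0.95 × (1−0.3) × 0.25 = 0.0249375
Highest score → finch.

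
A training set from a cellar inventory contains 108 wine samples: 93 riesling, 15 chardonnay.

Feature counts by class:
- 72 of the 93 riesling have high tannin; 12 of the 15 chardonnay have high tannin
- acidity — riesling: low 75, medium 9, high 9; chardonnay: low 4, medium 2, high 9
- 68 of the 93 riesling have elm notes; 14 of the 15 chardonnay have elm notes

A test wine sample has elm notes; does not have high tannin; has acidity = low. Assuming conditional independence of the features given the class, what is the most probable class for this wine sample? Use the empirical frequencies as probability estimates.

riesling

riesling: (93/108) × (21/93) × (75/93) × (68/93) ≈ 0.114657
chardonnay: (15/108) × (3/15) × (4/15) × (14/15) ≈ 0.00691358
Highest score → riesling.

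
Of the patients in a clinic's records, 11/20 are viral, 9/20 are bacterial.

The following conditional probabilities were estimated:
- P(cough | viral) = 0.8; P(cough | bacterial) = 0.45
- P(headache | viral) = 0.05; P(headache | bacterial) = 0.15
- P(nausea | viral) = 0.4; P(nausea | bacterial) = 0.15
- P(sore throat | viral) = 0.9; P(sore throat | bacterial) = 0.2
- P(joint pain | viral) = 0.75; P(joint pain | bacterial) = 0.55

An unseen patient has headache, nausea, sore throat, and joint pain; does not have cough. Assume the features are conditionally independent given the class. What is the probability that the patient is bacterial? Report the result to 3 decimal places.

0.292

viral: 0.55 × (1−0.8) × 0.05 × 0.4 × 0.9 × 0.75 = 0.001485
bacterial: 0.45 × (1−0.45) × 0.15 × 0.15 × 0.2 × 0.55 = 0.0006125625
P(bacterial | x) = 0.0006125625 / 0.0020975625 ≈ 0.292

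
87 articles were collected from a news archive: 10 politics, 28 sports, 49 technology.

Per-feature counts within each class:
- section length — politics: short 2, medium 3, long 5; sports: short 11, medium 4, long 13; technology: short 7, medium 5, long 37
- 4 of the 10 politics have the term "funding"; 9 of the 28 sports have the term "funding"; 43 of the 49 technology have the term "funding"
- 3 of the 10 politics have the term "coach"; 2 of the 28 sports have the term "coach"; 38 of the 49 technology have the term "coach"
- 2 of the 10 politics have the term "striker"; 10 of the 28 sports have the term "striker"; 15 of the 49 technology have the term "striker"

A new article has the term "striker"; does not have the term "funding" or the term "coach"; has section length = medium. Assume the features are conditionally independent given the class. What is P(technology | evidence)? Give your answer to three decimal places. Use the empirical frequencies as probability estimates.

0.035

politics: (10/87) × (3/10) × (6/10) × (7/10) × (2/10) ≈ 0.00289655
sports: (28/87) × (4/28) × (19/28) × (26/28) × (10/28) ≈ 0.0103465
technology: (49/87) × (5/49) × (6/49) × (11/49) × (15/49) ≈ 0.000483613
P(technology | x) = 0.000483613 / 0.013726663 ≈ 0.035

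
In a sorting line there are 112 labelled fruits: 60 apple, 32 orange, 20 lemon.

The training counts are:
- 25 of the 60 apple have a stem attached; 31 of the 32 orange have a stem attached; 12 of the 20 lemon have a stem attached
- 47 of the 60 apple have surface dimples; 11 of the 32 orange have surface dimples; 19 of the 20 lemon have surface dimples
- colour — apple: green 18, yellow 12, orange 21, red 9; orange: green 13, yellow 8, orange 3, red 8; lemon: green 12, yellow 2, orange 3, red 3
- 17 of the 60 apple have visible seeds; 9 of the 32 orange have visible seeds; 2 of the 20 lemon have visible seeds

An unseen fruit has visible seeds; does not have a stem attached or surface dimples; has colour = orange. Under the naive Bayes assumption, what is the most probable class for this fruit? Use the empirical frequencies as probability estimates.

apple: (60/112) × (35/60) × (13/60) × (21/60) × (17/60) ≈ 0.00671441
orange: (32/112) × (1/32) × (21/32) × (3/32) × (9/32) = 0.0001544952392578125
lemon: (20/112) × (8/20) × (1/20) × (3/20) × (2/20) ≈ 0.0000535714
Highest score → apple.

apple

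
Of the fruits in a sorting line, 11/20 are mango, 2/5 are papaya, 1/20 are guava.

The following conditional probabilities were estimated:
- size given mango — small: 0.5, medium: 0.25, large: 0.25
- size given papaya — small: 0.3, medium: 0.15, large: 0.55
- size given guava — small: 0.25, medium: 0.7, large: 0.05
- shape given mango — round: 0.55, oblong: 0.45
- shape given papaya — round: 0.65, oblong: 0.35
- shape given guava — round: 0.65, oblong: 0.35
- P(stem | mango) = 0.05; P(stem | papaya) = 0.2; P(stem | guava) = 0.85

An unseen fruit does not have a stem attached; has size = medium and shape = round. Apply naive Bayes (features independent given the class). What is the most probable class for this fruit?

mango

mango: 0.55 × 0.25 × 0.55 × (1−0.05) = 0.07184375
papaya: 0.4 × 0.15 × 0.65 × (1−0.2) = 0.0312
guava: 0.05 × 0.7 × 0.65 × (1−0.85) = 0.0034125
Highest score → mango.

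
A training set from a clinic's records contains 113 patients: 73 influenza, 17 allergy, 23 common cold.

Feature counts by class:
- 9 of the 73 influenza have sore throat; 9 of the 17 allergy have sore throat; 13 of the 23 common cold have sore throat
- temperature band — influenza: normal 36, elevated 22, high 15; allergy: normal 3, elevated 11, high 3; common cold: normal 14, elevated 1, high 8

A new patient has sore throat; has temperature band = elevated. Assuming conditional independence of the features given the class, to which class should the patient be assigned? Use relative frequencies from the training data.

allergy

influenza: (73/113) × (9/73) × (22/73) ≈ 0.0240029
allergy: (17/113) × (9/17) × (11/17) ≈ 0.0515357
common cold: (23/113) × (13/23) × (1/23) ≈ 0.00500192
Highest score → allergy.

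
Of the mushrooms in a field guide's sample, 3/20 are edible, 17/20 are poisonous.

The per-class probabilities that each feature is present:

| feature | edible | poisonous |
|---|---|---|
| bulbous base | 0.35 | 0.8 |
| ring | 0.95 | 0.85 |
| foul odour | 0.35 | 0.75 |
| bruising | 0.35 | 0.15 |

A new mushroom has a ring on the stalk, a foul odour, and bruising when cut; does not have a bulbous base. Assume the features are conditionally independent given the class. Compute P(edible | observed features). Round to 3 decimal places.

0.411

edible: 0.15 × (1−0.35) × 0.95 × 0.35 × 0.35 = 0.0113465625
poisonous: 0.85 × (1−0.8) × 0.85 × 0.75 × 0.15 = 0.01625625
P(edible | x) = 0.0113465625 / 0.0276028125 ≈ 0.411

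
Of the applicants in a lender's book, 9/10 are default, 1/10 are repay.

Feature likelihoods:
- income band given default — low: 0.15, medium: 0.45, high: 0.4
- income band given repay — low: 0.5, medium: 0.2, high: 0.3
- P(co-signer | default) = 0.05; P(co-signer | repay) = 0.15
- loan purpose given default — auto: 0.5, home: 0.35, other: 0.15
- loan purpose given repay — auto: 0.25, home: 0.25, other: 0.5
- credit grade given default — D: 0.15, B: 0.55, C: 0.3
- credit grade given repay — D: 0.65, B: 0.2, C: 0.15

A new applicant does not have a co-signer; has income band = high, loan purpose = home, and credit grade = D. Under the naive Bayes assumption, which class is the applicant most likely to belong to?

default

default: 0.9 × 0.4 × (1−0.05) × 0.35 × 0.15 = 0.017955
repay: 0.1 × 0.3 × (1−0.15) × 0.25 × 0.65 = 0.00414375
Highest score → default.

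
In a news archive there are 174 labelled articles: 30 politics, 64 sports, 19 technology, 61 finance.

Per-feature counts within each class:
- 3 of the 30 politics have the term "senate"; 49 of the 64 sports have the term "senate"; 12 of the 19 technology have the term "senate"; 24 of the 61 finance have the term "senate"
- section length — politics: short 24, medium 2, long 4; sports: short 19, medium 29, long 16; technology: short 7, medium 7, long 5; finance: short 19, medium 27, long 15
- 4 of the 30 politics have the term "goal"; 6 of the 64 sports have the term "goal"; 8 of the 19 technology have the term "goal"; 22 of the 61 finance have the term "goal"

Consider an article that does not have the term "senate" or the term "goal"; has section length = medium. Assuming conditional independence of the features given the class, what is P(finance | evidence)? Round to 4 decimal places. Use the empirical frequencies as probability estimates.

0.5320

politics: (30/174) × (27/30) × (2/30) × (26/30) ≈ 0.00896552
sports: (64/174) × (15/64) × (29/64) × (58/64) = 0.035400390625
technology: (19/174) × (7/19) × (7/19) × (11/19) ≈ 0.00858089
finance: (61/174) × (37/61) × (27/61) × (39/61) ≈ 0.0601757
P(finance | x) = 0.0601757 / 0.113122500625 ≈ 0.5320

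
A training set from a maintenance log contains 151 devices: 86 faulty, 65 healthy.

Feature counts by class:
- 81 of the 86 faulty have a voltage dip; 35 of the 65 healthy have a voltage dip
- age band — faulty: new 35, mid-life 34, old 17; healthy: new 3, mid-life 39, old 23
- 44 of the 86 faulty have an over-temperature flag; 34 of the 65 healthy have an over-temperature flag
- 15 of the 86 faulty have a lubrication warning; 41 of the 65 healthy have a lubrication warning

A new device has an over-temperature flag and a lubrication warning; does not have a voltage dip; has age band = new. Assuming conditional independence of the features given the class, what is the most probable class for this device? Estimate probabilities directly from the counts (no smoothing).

faulty: (86/151) × (5/86) × (35/86) × (44/86) × (15/86) ≈ 0.00120257
healthy: (65/151) × (30/65) × (3/65) × (34/65) × (41/65) ≈ 0.00302544
Highest score → healthy.

healthy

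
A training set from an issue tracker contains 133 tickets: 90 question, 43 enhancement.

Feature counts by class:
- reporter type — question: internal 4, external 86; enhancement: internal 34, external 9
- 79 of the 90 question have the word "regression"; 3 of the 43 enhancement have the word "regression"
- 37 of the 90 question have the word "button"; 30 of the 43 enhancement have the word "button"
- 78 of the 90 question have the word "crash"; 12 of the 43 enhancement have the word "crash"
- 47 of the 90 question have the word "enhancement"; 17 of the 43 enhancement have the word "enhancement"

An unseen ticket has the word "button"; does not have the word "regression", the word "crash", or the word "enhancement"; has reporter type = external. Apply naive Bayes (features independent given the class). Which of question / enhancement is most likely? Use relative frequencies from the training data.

question: (90/133) × (86/90) × (11/90) × (37/90) × (12/90) × (43/90) ≈ 0.00206976
enhancement: (43/133) × (9/43) × (40/43) × (30/43) × (31/43) × (26/43) ≈ 0.019144
Highest score → enhancement.

enhancement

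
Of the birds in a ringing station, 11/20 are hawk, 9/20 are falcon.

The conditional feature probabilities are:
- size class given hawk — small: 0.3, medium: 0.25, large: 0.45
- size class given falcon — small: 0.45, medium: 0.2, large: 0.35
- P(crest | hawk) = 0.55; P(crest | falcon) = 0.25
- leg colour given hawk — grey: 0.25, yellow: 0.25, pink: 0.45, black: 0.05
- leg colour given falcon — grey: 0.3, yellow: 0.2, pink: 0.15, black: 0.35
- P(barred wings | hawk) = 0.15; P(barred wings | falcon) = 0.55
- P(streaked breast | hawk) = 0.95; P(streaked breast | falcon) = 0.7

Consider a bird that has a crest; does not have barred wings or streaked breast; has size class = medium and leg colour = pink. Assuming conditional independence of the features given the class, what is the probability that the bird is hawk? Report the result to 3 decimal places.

0.760

hawk: 0.55 × 0.25 × 0.55 × 0.45 × (1−0.15) × (1−0.95) = 0.001446328125
falcon: 0.45 × 0.2 × 0.25 × 0.15 × (1−0.55) × (1−0.7) = 0.000455625
P(hawk | x) = 0.001446328125 / 0.001901953125 ≈ 0.760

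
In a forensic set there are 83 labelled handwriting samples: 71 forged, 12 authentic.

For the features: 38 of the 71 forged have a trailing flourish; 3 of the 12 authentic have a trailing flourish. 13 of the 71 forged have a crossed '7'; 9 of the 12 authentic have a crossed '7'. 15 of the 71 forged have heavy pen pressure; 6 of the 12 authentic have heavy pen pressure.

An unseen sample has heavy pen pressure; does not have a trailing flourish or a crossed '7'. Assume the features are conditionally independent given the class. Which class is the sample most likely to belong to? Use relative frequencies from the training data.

forged

forged: (71/83) × (33/71) × (58/71) × (15/71) ≈ 0.0686181
authentic: (12/83) × (9/12) × (3/12) × (6/12) ≈ 0.0135542
Highest score → forged.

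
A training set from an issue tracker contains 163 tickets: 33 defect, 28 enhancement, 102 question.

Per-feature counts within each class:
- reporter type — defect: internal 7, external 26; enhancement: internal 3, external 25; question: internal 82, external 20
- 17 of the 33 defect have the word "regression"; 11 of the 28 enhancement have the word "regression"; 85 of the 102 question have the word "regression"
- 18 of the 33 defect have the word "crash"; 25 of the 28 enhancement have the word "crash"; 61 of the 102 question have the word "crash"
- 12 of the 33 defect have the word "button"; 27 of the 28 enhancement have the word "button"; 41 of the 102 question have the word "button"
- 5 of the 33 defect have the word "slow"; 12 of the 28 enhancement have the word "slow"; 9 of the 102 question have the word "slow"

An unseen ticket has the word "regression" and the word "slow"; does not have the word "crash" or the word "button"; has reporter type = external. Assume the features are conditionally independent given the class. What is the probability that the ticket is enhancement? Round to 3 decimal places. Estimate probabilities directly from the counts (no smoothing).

0.017

defect: (33/163) × (26/33) × (17/33) × (15/33) × (21/33) × (5/33) ≈ 0.0036013
enhancement: (28/163) × (25/28) × (11/28) × (3/28) × (1/28) × (12/28) ≈ 0.0000988133
question: (102/163) × (20/102) × (85/102) × (41/102) × (61/102) × (9/102) ≈ 0.00216879
P(enhancement | x) = 0.0000988133 / 0.0058689033 ≈ 0.017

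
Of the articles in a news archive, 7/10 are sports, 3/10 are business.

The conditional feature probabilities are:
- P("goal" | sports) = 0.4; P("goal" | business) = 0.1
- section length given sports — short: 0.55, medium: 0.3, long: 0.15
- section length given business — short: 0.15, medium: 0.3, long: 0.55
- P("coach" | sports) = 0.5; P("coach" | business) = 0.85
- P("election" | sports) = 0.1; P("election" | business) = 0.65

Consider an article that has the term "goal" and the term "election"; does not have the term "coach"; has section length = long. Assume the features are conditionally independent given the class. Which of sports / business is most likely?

sports

sports: 0.7 × 0.4 × 0.15 × (1−0.5) × 0.1 = 0.0021
business: 0.3 × 0.1 × 0.55 × (1−0.85) × 0.65 = 0.00160875
Highest score → sports.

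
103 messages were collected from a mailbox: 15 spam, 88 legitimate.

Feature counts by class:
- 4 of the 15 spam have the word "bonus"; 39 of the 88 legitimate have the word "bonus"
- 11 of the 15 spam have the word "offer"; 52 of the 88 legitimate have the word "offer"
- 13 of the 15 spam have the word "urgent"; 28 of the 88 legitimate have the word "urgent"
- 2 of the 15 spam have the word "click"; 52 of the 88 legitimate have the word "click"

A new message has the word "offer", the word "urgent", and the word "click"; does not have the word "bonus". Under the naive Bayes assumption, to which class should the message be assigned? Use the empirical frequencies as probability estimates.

spam: (15/103) × (11/15) × (11/15) × (13/15) × (2/15) ≈ 0.00904998
legitimate: (88/103) × (49/88) × (52/88) × (28/88) × (52/88) ≈ 0.0528537
Highest score → legitimate.

legitimate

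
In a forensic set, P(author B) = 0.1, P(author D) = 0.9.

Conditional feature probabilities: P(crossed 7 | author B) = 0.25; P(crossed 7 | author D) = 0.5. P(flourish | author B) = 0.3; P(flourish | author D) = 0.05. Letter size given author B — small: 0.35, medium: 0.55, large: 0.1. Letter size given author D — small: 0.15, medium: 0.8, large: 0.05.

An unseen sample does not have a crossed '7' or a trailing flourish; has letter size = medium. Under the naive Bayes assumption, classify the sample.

author B: 0.1 × (1−0.25) × (1−0.3) × 0.55 = 0.028875
author D: 0.9 × (1−0.5) × (1−0.05) × 0.8 = 0.342
Highest score → author D.

author D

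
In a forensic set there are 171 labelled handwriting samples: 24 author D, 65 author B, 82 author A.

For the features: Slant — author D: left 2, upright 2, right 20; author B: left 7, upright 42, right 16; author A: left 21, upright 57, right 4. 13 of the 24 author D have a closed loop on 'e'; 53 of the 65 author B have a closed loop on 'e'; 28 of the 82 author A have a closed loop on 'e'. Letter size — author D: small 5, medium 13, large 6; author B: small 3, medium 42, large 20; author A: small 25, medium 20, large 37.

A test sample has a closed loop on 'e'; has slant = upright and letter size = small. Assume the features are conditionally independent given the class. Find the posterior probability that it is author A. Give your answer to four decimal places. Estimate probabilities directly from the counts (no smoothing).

author D: (24/171) × (2/24) × (13/24) × (5/24) ≈ 0.00131985
author B: (65/171) × (42/65) × (53/65) × (3/65) ≈ 0.00924323
author A: (82/171) × (57/82) × (28/82) × (25/82) ≈ 0.0347016
P(author A | x) = 0.0347016 / 0.04526468 ≈ 0.7666

0.7666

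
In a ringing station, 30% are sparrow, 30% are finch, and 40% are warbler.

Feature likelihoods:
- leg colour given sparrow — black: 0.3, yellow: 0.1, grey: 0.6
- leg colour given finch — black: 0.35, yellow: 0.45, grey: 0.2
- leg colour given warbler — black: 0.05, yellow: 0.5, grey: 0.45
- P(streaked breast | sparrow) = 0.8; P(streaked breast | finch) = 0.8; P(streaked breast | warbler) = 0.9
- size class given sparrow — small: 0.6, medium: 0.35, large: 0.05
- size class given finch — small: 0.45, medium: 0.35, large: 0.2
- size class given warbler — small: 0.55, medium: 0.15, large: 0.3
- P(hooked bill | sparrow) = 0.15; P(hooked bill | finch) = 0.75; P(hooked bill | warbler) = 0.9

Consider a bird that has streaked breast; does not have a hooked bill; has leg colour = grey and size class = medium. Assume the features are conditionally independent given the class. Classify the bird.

sparrow

sparrow: 0.3 × 0.6 × 0.8 × 0.35 × (1−0.15) = 0.04284
finch: 0.3 × 0.2 × 0.8 × 0.35 × (1−0.75) = 0.0042
warbler: 0.4 × 0.45 × 0.9 × 0.15 × (1−0.9) = 0.00243
Highest score → sparrow.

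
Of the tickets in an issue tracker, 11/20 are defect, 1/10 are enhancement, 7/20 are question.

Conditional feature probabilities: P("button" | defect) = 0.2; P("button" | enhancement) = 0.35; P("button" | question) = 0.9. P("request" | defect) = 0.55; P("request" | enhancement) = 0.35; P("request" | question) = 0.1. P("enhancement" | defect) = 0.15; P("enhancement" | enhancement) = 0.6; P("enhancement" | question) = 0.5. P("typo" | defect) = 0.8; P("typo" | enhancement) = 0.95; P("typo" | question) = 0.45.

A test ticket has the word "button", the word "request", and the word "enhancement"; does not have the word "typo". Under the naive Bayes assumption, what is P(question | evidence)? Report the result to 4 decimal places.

defect: 0.55 × 0.2 × 0.55 × 0.15 × (1−0.8) = 0.001815
enhancement: 0.1 × 0.35 × 0.35 × 0.6 × (1−0.95) = 0.0003675
question: 0.35 × 0.9 × 0.1 × 0.5 × (1−0.45) = 0.0086625
P(question | x) = 0.0086625 / 0.010845 ≈ 0.7988

0.7988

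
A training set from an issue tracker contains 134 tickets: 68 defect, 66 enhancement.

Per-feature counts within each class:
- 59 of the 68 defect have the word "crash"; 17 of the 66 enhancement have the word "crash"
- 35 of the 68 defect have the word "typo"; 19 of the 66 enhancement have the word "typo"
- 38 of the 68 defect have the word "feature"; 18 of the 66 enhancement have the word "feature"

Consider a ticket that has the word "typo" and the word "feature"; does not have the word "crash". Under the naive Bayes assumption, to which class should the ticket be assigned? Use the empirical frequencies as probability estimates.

defect: (68/134) × (9/68) × (35/68) × (38/68) ≈ 0.0193184
enhancement: (66/134) × (49/66) × (19/66) × (18/66) ≈ 0.0287098
Highest score → enhancement.

enhancement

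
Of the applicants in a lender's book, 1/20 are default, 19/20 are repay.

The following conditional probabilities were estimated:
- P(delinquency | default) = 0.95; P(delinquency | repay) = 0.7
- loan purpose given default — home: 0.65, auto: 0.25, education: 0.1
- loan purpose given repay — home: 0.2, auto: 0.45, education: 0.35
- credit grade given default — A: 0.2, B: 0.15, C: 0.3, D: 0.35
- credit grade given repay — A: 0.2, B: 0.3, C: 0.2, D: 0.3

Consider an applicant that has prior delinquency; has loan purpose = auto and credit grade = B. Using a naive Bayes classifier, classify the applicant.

repay

default: 0.05 × 0.95 × 0.25 × 0.15 = 0.00178125
repay: 0.95 × 0.7 × 0.45 × 0.3 = 0.089775
Highest score → repay.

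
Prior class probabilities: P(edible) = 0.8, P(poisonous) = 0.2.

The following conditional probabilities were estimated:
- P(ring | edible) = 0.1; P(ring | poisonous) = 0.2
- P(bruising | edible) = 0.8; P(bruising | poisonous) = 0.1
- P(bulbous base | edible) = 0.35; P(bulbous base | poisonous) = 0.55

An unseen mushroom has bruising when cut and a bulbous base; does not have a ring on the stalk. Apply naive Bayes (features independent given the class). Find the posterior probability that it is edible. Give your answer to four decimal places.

edible: 0.8 × (1−0.1) × 0.8 × 0.35 = 0.2016
poisonous: 0.2 × (1−0.2) × 0.1 × 0.55 = 0.0088
P(edible | x) = 0.2016 / 0.2104 ≈ 0.9582

0.9582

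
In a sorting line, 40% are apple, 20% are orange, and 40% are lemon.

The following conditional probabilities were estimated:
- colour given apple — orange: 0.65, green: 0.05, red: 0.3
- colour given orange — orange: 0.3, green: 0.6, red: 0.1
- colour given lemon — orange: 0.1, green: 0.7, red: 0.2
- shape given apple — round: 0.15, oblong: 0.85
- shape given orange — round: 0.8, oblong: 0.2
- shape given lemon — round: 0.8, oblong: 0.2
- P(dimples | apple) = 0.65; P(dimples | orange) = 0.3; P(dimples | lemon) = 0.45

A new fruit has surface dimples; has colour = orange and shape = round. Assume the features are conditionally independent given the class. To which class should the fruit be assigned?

apple: 0.4 × 0.65 × 0.15 × 0.65 = 0.02535
orange: 0.2 × 0.3 × 0.8 × 0.3 = 0.0144
lemon: 0.4 × 0.1 × 0.8 × 0.45 = 0.0144
Highest score → apple.

apple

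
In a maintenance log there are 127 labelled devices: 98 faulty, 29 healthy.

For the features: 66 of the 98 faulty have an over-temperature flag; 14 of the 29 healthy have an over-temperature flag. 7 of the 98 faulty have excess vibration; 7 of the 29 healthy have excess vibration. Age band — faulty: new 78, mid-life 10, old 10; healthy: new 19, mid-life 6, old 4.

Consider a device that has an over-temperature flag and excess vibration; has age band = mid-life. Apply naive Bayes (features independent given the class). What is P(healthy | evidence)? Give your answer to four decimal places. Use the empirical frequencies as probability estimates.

0.5924

faulty: (98/127) × (66/98) × (7/98) × (10/98) ≈ 0.00378779
healthy: (29/127) × (14/29) × (7/29) × (6/29) ≈ 0.00550526
P(healthy | x) = 0.00550526 / 0.00929305 ≈ 0.5924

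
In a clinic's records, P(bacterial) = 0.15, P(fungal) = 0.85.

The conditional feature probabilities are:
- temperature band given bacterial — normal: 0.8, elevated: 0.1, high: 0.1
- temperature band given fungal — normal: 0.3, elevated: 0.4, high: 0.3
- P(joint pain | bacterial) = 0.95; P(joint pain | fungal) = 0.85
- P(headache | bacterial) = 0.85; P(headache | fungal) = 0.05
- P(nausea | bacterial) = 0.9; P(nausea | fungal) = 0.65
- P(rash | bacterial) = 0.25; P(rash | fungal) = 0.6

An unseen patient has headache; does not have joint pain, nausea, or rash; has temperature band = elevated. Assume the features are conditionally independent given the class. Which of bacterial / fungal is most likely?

bacterial: 0.15 × 0.1 × (1−0.95) × 0.85 × (1−0.9) × (1−0.25) = 0.0000478125
fungal: 0.85 × 0.4 × (1−0.85) × 0.05 × (1−0.65) × (1−0.6) = 0.000357
Highest score → fungal.

fungal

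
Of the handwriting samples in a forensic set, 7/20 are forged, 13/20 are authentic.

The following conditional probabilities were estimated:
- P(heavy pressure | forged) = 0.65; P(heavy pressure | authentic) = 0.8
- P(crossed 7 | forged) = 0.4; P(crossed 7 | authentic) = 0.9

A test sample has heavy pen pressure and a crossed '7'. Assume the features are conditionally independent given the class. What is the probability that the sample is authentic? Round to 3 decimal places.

0.837

forged: 0.35 × 0.65 × 0.4 = 0.091
authentic: 0.65 × 0.8 × 0.9 = 0.468
P(authentic | x) = 0.468 / 0.559 ≈ 0.837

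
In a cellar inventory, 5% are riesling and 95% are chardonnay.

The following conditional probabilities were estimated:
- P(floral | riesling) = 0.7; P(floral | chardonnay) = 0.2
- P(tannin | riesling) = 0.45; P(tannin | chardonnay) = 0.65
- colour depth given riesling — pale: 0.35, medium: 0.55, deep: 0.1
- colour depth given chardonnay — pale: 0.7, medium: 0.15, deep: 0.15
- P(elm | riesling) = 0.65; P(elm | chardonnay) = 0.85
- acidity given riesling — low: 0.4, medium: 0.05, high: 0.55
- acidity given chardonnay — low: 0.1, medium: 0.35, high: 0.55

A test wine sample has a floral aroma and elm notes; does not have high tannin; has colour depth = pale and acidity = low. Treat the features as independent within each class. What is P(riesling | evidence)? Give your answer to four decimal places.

riesling: 0.05 × 0.7 × (1−0.45) × 0.35 × 0.65 × 0.4 = 0.00175175
chardonnay: 0.95 × 0.2 × (1−0.65) × 0.7 × 0.85 × 0.1 = 0.00395675
P(riesling | x) = 0.00175175 / 0.0057085 ≈ 0.3069

0.3069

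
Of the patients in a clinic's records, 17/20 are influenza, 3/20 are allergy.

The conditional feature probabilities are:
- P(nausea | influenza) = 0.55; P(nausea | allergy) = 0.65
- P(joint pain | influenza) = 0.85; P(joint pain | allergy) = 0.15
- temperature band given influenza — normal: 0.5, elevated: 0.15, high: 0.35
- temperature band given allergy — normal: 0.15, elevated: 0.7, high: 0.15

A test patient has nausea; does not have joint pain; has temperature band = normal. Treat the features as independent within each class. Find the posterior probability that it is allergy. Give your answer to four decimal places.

influenza: 0.85 × 0.55 × (1−0.85) × 0.5 = 0.0350625
allergy: 0.15 × 0.65 × (1−0.15) × 0.15 = 0.01243125
P(allergy | x) = 0.01243125 / 0.04749375 ≈ 0.2617

0.2617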